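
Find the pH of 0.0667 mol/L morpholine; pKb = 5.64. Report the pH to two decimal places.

C4H8ONH + H2O ⇌ C4H8ONH2+ + OH-
Kb = 10^(−5.64) = 2.29 × 10^-6
Let x = [OH-] at equilibrium. Kb = x²/(0.0667 − x).
Assume x ≪ 0.0667: x ≈ √(2.29 × 10^-6 × 0.0667) = 3.91 × 10^-4 M
pOH = −log(3.91 × 10^-4) = 3.41; pH = 14.00 − 3.41 = 10.59

pH = 10.59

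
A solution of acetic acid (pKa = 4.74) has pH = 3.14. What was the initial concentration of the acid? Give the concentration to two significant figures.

[H+] = 10^(-3.14) = 7.24 × 10^-4 M = x
Ka = 10^(−4.74) = 1.82 × 10^-5
Ka = x²/(C₀ − x) ⇒ C₀ = x + x²/Ka
C₀ = 7.24 × 10^-4 + (7.24 × 10^-4)²/(1.82 × 10^-5) = 2.95 × 10^-2 M

C₀ = 3.0 × 10^-2 M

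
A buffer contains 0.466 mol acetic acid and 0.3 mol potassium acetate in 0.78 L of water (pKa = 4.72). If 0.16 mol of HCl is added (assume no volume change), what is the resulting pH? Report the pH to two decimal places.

Added H+ converts CH3COO- to CH3COOH: CH3COOH → 0.626 mol, CH3COO- → 0.14 mol.
pH = pKa + log(n_CH3COO-/n_CH3COOH) = 4.72 + log(0.14/0.626) = 4.72 + (-0.650)

pH = 4.07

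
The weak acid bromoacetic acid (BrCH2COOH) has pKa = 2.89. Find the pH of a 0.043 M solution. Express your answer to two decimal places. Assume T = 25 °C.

pH = 2.17

BrCH2COOH ⇌ BrCH2COO- + H+
Ka = 10^(−2.89) = 1.29 × 10^-3
Let x = [H+] at equilibrium. Ka = x²/(0.043 − x).
x is not negligible relative to C₀; solve x² + 0.00129·x − 5.55e-05 = 0.
x = (−Ka + √(Ka² + 4·Ka·C₀))/2 = 6.83 × 10^-3 M
pH = −log[H+] = −log(6.83 × 10^-3) = 2.17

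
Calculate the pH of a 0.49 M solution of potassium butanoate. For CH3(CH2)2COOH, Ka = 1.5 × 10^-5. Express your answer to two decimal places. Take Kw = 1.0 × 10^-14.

CH3(CH2)2COO- is the conjugate base of the weak acid CH3(CH2)2COOH.
Kb = Kw/Ka = 1.0×10^-14 / 1.5 × 10^-5 = 6.67 × 10^-10
From the ICE table, Kb = x²/(0.49 − x) = 6.67 × 10^-10.
Neglecting x in the denominator: x = √(6.67 × 10^-10 × 0.49) = 1.81 × 10^-5 M
pOH = −log(1.81 × 10^-5) = 4.74; pH = 14.00 − 4.74 = 9.26

pH = 9.26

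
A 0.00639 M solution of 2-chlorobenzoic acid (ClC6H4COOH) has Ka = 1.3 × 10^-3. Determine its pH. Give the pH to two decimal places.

pH = 2.64

ClC6H4COOH ⇌ ClC6H4COO- + H+
Ka = x²/(0.00639 − x) = 1.3 × 10^-3
x is not negligible relative to C₀; solve x² + 0.0013·x − 8.31e-06 = 0.
x = (−Ka + √(Ka² + 4·Ka·C₀))/2 = 2.30 × 10^-3 M
pH = −log[H+] = −log(2.30 × 10^-3) = 2.64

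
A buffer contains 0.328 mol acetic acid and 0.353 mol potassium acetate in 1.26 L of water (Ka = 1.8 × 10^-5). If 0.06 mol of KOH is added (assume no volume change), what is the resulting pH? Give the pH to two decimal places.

After neutralization: n(CH3COOH) = 0.268 mol, n(CH3COO-) = 0.413 mol.
pKa = −log(1.8 × 10^-5) = 4.745
pH = pKa + log(n_CH3COO-/n_CH3COOH) = 4.745 + log(0.413/0.268) = 4.745 + (+0.188)

pH = 4.93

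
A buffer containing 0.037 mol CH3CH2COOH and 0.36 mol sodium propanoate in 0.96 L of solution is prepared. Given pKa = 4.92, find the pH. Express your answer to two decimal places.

pH = 5.91

Using pH = pKa + log([base]/[acid]) with [base]/[acid] = 0.36/0.037:
pH = 4.92 + (+0.988) = 5.91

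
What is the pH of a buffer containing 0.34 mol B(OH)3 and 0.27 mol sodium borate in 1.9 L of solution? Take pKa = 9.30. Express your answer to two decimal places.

Henderson–Hasselbalch: pH = pKa + log([B(OH)4-]/[B(OH)3]) = 9.30 + log(0.27/0.34)
pH = 9.30 + (-0.100) = 9.20

pH = 9.20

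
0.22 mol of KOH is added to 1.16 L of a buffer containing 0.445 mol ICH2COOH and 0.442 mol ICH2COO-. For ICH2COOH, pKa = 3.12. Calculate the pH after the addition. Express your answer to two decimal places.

pH = 3.59

After neutralization: n(ICH2COOH) = 0.225 mol, n(ICH2COO-) = 0.662 mol.
pH = pKa + log(n_ICH2COO-/n_ICH2COOH) = 3.12 + log(0.662/0.225) = 3.12 + (+0.469)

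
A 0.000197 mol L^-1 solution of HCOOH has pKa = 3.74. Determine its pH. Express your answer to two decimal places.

HCOOH ⇌ HCOO- + H+
Ka = 10^(−3.74) = 1.82 × 10^-4
From the ICE table, Ka = x²/(0.000197 − x) = 1.82 × 10^-4.
Here C₀/Ka ≈ 1.08, so the small-x approximation fails. Use the quadratic:
x = (−Ka + √(Ka² + 4·Ka·C₀))/2 = 1.19 × 10^-4 M
pH = −log(1.19 × 10^-4) = 3.92

pH = 3.92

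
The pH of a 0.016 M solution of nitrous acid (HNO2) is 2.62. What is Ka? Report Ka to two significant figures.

[H+] = 10^(-2.62) = 2.40 × 10^-3 M
At equilibrium [HA] = 0.016 − 2.40 × 10^-3 = 1.36 × 10^-2 M
Ka = [H+][A-]/[HA] = (2.40 × 10^-3)² / 1.36 × 10^-2 = 4.2 × 10^-4

Ka = 4.2 × 10^-4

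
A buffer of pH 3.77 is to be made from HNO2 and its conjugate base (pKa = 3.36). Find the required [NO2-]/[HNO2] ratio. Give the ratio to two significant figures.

pH = pKa + log(r) ⇒ log(r) = 3.77 − 3.36 = +0.41
r = [NO2-]/[HNO2] = 10^(+0.41) = 2.57

ratio = 2.6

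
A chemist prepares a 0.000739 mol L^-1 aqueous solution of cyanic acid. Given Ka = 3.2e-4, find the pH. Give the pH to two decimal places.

pH = 3.45

HOCN ⇌ OCN- + H+
Ka = [H+]²/(0.000739 − [H+]) = 3.2 × 10^-4
The 5% rule fails; solving [H+]² + Ka·[H+] − Ka·C₀ = 0 exactly:
[H+] = (−Ka + √(Ka² + 4·Ka·C₀))/2 = 3.52 × 10^-4 M
pH = −log(3.52 × 10^-4) = 3.45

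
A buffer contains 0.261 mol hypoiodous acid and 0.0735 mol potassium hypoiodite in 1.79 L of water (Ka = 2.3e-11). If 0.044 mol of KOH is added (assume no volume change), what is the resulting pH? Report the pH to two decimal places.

OH- converts HOI to OI-: HOI → 0.217 mol, OI- → 0.117 mol.
pKa = −log(2.3 × 10^-11) = 10.638
pH = pKa + log([A⁻]/[HA]) = 10.638 + log(0.117/0.217) = 10.638 -0.268

pH = 10.37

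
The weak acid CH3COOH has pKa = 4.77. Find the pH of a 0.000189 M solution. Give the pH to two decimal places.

CH3COOH ⇌ CH3COO- + H+
Ka = 10^(−4.77) = 1.70 × 10^-5
Ka = [H+]²/(0.000189 − [H+]) = 1.70 × 10^-5
The 5% rule fails; solving [H+]² + Ka·[H+] − Ka·C₀ = 0 exactly:
[H+] = [−1.7e-05 + √(1.7e-05² + 1.29e-08)]/2 = 4.88 × 10^-5 M
pH = −log[H+] = −log(4.88 × 10^-5) = 4.31

pH = 4.31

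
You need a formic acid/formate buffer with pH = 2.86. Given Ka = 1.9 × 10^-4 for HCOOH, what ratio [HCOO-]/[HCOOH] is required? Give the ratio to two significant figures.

ratio = 0.14

pKa = -log(1.9 × 10^-4) = 3.721
pH = pKa + log(r) ⇒ log(r) = 2.86 − 3.721 = -0.861
r = [HCOO-]/[HCOOH] = 10^(-0.861) = 0.138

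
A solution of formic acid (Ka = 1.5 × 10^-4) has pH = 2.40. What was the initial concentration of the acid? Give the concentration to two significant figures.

[H+] = 10^(-2.40) = 3.98 × 10^-3 M = x
Ka = x²/(C₀ − x) ⇒ C₀ = x + x²/Ka
C₀ = 3.98 × 10^-3 + (3.98 × 10^-3)²/(1.5 × 10^-4) = 1.10 × 10^-1 M

C₀ = 1.1 × 10^-1 M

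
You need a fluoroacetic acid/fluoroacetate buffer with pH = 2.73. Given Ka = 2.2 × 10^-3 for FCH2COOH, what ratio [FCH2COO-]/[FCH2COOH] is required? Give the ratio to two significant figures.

pKa = -log(2.2 × 10^-3) = 2.658
pH = pKa + log(r) ⇒ log(r) = 2.73 − 2.658 = +0.072
r = [FCH2COO-]/[FCH2COOH] = 10^(+0.072) = 1.18

ratio = 1.2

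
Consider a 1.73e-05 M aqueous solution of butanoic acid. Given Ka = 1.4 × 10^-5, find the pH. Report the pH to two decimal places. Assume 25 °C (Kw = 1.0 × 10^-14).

pH = 5.00

CH3(CH2)2COOH ⇌ CH3(CH2)2COO- + H+
Ka = [H+]²/(1.73e-05 − [H+]) = 1.4 × 10^-5
Here C₀/Ka ≈ 1.24, so the small-[H+] approximation fails. Use the quadratic:
[H+] = [−1.4e-05 + √(1.4e-05² + 9.69e-10)]/2 = 1.01 × 10^-5 M
pH = −log[H+] = −log(1.01 × 10^-5) = 5.00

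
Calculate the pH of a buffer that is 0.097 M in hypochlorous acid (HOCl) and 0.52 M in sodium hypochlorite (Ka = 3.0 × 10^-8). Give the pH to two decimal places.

pH = 8.25

pKa = −log(3.0 × 10^-8) = 7.523
Henderson–Hasselbalch: pH = pKa + log([OCl-]/[HOCl]) = 7.523 + log(0.52/0.097)
pH = 7.523 + (+0.729) = 8.25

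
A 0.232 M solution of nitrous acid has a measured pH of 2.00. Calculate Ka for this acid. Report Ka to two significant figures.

[H+] = 10^(-2.00) = 1.00 × 10^-2 M
At equilibrium [HA] = 0.232 − 1.00 × 10^-2 = 2.22 × 10^-1 M
Ka = [H+][A-]/[HA] = (1.00 × 10^-2)² / 2.22 × 10^-1 = 4.5 × 10^-4

Ka = 4.5 × 10^-4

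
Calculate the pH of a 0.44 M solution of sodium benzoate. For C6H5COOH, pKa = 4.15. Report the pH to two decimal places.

C6H5COO- is the conjugate base of the weak acid C6H5COOH.
Ka = 10^(−4.15) = 7.08 × 10^-5
Kb = Kw/Ka = 1.0×10^-14 / 7.08 × 10^-5 = 1.41 × 10^-10
From the ICE table, Kb = [OH-]²/(0.44 − [OH-]) = 1.41 × 10^-10.
Since Kb ≪ C₀, [OH-] ≈ √(Kb·C₀) = 7.88 × 10^-6 M.
pOH = −log(7.88 × 10^-6) = 5.10; pH = 14.00 − 5.10 = 8.90

pH = 8.90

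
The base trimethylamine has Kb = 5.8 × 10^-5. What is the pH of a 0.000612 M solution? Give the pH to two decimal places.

(CH3)3N + H2O ⇌ (CH3)3NH+ + OH-
Let x = [OH-] at equilibrium. Kb = x²/(0.000612 − x).
Here C₀/Kb ≈ 10.6, so the small-x approximation fails. Use the quadratic:
x = [−5.8e-05 + √(5.8e-05² + 1.42e-07)]/2 = 1.62 × 10^-4 M
pOH = 3.79, so pH = 14.00 − pOH = 10.21

pH = 10.21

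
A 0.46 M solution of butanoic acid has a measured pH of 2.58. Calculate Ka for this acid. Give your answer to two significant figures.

Ka = 1.5 × 10^-5

[H+] = 10^(-2.58) = 2.63 × 10^-3 M
At equilibrium [HA] = 0.46 − 2.63 × 10^-3 = 4.57 × 10^-1 M
Ka = [H+][A-]/[HA] = (2.63 × 10^-3)² / 4.57 × 10^-1 = 1.5 × 10^-5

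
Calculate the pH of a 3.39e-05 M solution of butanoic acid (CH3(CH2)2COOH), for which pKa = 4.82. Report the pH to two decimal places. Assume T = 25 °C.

pH = 4.79

CH3(CH2)2COOH ⇌ CH3(CH2)2COO- + H+
Ka = 10^(−4.82) = 1.51 × 10^-5
From the ICE table, Ka = [H+]²/(3.39e-05 − [H+]) = 1.51 × 10^-5.
The 5% rule fails; solving [H+]² + Ka·[H+] − Ka·C₀ = 0 exactly:
[H+] = [−1.51e-05 + √(1.51e-05² + 2.05e-09)]/2 = 1.63 × 10^-5 M
pH = −log(1.63 × 10^-5) = 4.79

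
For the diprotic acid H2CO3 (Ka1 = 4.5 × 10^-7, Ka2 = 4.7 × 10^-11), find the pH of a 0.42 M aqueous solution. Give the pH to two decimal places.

pH = 3.36

Since Ka1 ≫ Ka2, the first ionization dominates [H+].
Ka1 = x²/(0.42 − x) = 4.5 × 10^-7
x ≈ √(4.5 × 10^-7 × 0.42) = 4.35 × 10^-4 M
pH = −log(4.35 × 10^-4) = 3.36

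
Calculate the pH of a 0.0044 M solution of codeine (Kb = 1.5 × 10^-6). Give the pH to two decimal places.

C18H21NO3 + H2O ⇌ C18H22NO3+ + OH-
Let x = [OH-] at equilibrium. Kb = x²/(0.0044 − x).
Assume x ≪ 0.0044: x ≈ √(1.5 × 10^-6 × 0.0044) = 8.12 × 10^-5 M
(x/C₀ = 1.8% < 5%, so the approximation holds.)
pOH = −log(8.12 × 10^-5) = 4.09; pH = 14.00 − 4.09 = 9.91

pH = 9.91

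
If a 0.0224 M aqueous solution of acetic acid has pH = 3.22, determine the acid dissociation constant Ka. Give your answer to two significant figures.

Ka = 1.7 × 10^-5

[H+] = 10^(-3.22) = 6.03 × 10^-4 M
At equilibrium [HA] = 0.0224 − 6.03 × 10^-4 = 2.18 × 10^-2 M
Ka = [H+][A-]/[HA] = (6.03 × 10^-4)² / 2.18 × 10^-2 = 1.7 × 10^-5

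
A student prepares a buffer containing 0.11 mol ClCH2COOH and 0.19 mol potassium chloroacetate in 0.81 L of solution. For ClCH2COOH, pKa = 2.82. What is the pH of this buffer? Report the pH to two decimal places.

pH = pKa + log([A⁻]/[HA]) = 2.82 + log(0.19/0.11)
pH = 2.82 + (+0.237) = 3.06

pH = 3.06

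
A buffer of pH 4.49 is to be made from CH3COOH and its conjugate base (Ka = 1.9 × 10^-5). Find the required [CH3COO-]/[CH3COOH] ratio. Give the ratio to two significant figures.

pKa = -log(1.9 × 10^-5) = 4.721
pH = pKa + log(r) ⇒ log(r) = 4.49 − 4.721 = -0.231
r = [CH3COO-]/[CH3COOH] = 10^(-0.231) = 0.587

ratio = 0.59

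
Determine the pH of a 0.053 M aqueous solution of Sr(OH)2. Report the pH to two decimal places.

Sr(OH)2 is a strong base (each formula unit releases 2 OH-); [OH-] = 0.106 M.
pOH = -log(0.106) = 0.97
pH = 14.00 - 0.97 = 13.03

pH = 13.03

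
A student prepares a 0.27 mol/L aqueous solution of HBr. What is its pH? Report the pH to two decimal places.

pH = 0.57

HBr is a strong acid and dissociates completely, so [H+] = 0.27 M.
pH = -log(0.27) = 0.57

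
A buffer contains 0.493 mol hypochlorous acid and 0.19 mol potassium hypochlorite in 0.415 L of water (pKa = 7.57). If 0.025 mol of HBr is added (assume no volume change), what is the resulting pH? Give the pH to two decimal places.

pH = 7.07

After neutralization: n(HOCl) = 0.518 mol, n(OCl-) = 0.165 mol.
pH = pKa + log([A⁻]/[HA]) = 7.57 + log(0.165/0.518) = 7.57 -0.497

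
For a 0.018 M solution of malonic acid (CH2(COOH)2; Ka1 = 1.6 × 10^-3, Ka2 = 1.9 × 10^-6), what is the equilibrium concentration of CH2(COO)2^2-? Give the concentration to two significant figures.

First ionization gives [H+] ≈ [CH2(COOH)COO-] = 4.63 × 10^-3 M.
Second step: Ka2 = [H+][CH2(COO)2^2-]/[CH2(COOH)COO-] ≈ [CH2(COO)2^2-] (since [H+] ≈ [CH2(COOH)COO-]).
So [CH2(COO)2^2-] ≈ Ka2.

1.9 × 10^-6 M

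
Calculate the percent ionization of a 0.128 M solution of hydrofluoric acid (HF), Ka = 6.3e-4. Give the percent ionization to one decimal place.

HF ⇌ F- + H+; let x = [H+] at equilibrium.
Solve x² + 0.00063x − 8.06e-05 = 0 → x = 8.67 × 10^-3 M
% ionization = x/C₀ × 100% = 8.67 × 10^-3/0.128 × 100% = 6.8%

6.8%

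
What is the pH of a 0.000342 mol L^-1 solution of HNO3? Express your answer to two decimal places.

pH = 3.47

HNO3 is a strong acid and dissociates completely, so [H+] = 0.000342 M.
pH = -log(0.000342) = 3.47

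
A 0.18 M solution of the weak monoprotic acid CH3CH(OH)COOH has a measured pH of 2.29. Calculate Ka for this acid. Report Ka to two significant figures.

Ka = 1.5 × 10^-4

[H+] = 10^(-2.29) = 5.13 × 10^-3 M
At equilibrium [HA] = 0.18 − 5.13 × 10^-3 = 1.75 × 10^-1 M
Ka = [H+][A-]/[HA] = (5.13 × 10^-3)² / 1.75 × 10^-1 = 1.5 × 10^-4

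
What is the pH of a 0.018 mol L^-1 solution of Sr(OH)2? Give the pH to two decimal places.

pH = 12.56

Sr(OH)2 is a strong base (each formula unit releases 2 OH-); [OH-] = 0.036 M.
pOH = -log(0.036) = 1.44
pH = 14.00 - 1.44 = 12.56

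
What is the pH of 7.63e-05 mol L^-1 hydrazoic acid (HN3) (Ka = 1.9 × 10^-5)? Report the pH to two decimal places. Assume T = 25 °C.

pH = 4.53

HN3 ⇌ N3- + H+
Ka = [H+]²/(7.63e-05 − [H+]) = 1.9 × 10^-5
[H+] is not negligible relative to C₀; solve [H+]² + 1.9e-05·[H+] − 1.45e-09 = 0.
[H+] = [−1.9e-05 + √(1.9e-05² + 5.8e-09)]/2 = 2.97 × 10^-5 M
pH = −log(2.97 × 10^-5) = 4.53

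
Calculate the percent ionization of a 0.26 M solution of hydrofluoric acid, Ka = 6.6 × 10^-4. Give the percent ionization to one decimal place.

HF ⇌ F- + H+; let x = [H+] at equilibrium.
Solve x² + 0.00066x − 0.000172 = 0 → x = 1.28 × 10^-2 M
Fraction ionized = 1.28 × 10^-2 / 0.26 = 0.0492 → 4.9%

4.9%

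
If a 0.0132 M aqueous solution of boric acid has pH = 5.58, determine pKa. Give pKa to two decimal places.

pKa = 9.28

[H+] = 10^(-5.58) = 2.63 × 10^-6 M
At equilibrium [HA] = 0.0132 − 2.63 × 10^-6 = 1.32 × 10^-2 M
Ka = [H+][A-]/[HA] = (2.63 × 10^-6)² / 1.32 × 10^-2 = 5.24 × 10^-10
pKa = -log(5.24 × 10^-10) = 9.28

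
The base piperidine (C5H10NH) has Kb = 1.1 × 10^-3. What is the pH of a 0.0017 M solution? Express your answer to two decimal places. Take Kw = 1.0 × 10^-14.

C5H10NH + H2O ⇌ C5H10NH2+ + OH-
From the ICE table, Kb = [OH-]²/(0.0017 − [OH-]) = 1.1 × 10^-3.
The 5% rule fails; solving [OH-]² + Kb·[OH-] − Kb·C₀ = 0 exactly:
[OH-] = [−0.0011 + √(0.0011² + 7.48e-06)]/2 = 9.24 × 10^-4 M
pOH = −log(9.24 × 10^-4) = 3.03; pH = 14.00 − 3.03 = 10.97

pH = 10.97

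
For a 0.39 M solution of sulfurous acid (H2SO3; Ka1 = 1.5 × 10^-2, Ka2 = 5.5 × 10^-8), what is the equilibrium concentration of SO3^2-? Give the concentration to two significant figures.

First ionization gives [H+] ≈ [HSO3-] = 6.94 × 10^-2 M.
Second step: Ka2 = [H+][SO3^2-]/[HSO3-] ≈ [SO3^2-] (since [H+] ≈ [HSO3-]).
So [SO3^2-] ≈ Ka2.

5.5 × 10^-8 M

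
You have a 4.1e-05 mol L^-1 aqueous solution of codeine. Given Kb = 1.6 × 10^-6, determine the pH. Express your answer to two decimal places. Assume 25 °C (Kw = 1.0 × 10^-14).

C18H21NO3 + H2O ⇌ C18H22NO3+ + OH-
Kb = [OH-]²/(4.1e-05 − [OH-]) = 1.6 × 10^-6
Here C₀/Kb ≈ 25.6, so the small-[OH-] approximation fails. Use the quadratic:
[OH-] = (−Kb + √(Kb² + 4·Kb·C₀))/2 = 7.34 × 10^-6 M
pOH = 5.13, so pH = 14.00 − pOH = 8.87

pH = 8.87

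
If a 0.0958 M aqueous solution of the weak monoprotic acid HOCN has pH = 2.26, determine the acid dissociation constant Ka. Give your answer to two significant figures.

[H+] = 10^(-2.26) = 5.50 × 10^-3 M
At equilibrium [HA] = 0.0958 − 5.50 × 10^-3 = 9.03 × 10^-2 M
Ka = [H+][A-]/[HA] = (5.50 × 10^-3)² / 9.03 × 10^-2 = 3.3 × 10^-4

Ka = 3.3 × 10^-4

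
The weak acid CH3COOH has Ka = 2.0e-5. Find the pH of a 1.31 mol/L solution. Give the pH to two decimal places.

CH3COOH ⇌ CH3COO- + H+
From the ICE table, Ka = x²/(1.31 − x) = 2.0 × 10^-5.
Since Ka ≪ C₀, x ≈ √(Ka·C₀) = 5.12 × 10^-3 M.
(x/C₀ = 0.39% < 5%, so the approximation holds.)
pH = −log[H+] = −log(5.12 × 10^-3) = 2.29

pH = 2.29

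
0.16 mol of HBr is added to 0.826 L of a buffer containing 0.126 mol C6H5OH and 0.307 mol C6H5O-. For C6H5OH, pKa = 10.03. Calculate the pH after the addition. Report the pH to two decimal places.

After neutralization: n(C6H5OH) = 0.286 mol, n(C6H5O-) = 0.147 mol.
pH = pKa + log(n_C6H5O-/n_C6H5OH) = 10.03 + log(0.147/0.286) = 10.03 + (-0.289)

pH = 9.74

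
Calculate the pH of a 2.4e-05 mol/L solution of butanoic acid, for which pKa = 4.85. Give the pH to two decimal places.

CH3(CH2)2COOH ⇌ CH3(CH2)2COO- + H+
Ka = 10^(−4.85) = 1.41 × 10^-5
Ka = [H+]²/(2.4e-05 − [H+]) = 1.41 × 10^-5
Here C₀/Ka ≈ 1.7, so the small-[H+] approximation fails. Use the quadratic:
[H+] = (−Ka + √(Ka² + 4·Ka·C₀))/2 = 1.27 × 10^-5 M
pH = −log[H+] = −log(1.27 × 10^-5) = 4.90

pH = 4.90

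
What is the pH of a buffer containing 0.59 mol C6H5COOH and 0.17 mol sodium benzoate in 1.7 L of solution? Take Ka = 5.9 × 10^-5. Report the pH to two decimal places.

pKa = −log(5.9 × 10^-5) = 4.229
pH = pKa + log([A⁻]/[HA]) = 4.229 + log(0.17/0.59)
pH = 4.229 + (-0.540) = 3.69

pH = 3.69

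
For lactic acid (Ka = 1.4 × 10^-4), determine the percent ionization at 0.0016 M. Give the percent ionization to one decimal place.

25.5%

CH3CH(OH)COOH ⇌ CH3CH(OH)COO- + H+; let x = [H+] at equilibrium.
Solve x² + 0.00014x − 2.24e-07 = 0 → x = 4.08 × 10^-4 M
% ionization = x/C₀ × 100% = 4.08 × 10^-4/0.0016 × 100% = 25.5%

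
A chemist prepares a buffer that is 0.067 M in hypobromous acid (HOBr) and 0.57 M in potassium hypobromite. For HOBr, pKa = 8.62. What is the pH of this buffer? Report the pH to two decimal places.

pH = 9.55

pH = pKa + log([A⁻]/[HA]) = 8.62 + log(0.57/0.067)
pH = 8.62 + (+0.930) = 9.55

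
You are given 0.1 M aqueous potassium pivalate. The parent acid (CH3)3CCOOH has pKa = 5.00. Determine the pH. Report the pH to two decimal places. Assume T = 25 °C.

(CH3)3CCOO- is the conjugate base of the weak acid (CH3)3CCOOH.
Ka = 10^(−5.00) = 1.00 × 10^-5
Kb = Kw/Ka = 1.0×10^-14 / 1.00 × 10^-5 = 1.00 × 10^-9
From the ICE table, Kb = [OH-]²/(0.1 − [OH-]) = 1.00 × 10^-9.
Assume [OH-] ≪ 0.1: [OH-] ≈ √(1.00 × 10^-9 × 0.1) = 1.00 × 10^-5 M
Check: 0.01% ionized — well under 5%, approximation valid.
pOH = 5.00, so pH = 14.00 − pOH = 9.00

pH = 9.00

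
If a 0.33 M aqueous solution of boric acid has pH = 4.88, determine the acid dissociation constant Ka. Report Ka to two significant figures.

Ka = 5.3 × 10^-10

[H+] = 10^(-4.88) = 1.32 × 10^-5 M
At equilibrium [HA] = 0.33 − 1.32 × 10^-5 = 3.30 × 10^-1 M
Ka = [H+][A-]/[HA] = (1.32 × 10^-5)² / 3.30 × 10^-1 = 5.3 × 10^-10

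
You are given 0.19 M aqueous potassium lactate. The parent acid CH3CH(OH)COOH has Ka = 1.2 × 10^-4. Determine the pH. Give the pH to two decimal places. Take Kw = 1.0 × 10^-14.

CH3CH(OH)COO- is the conjugate base of the weak acid CH3CH(OH)COOH.
Kb = Kw/Ka = 1.0×10^-14 / 1.2 × 10^-4 = 8.33 × 10^-11
Kb = [OH-]²/(0.19 − [OH-]) = 8.33 × 10^-11
Since Kb ≪ C₀, [OH-] ≈ √(Kb·C₀) = 3.98 × 10^-6 M.
Check: 0.0021% ionized — well under 5%, approximation valid.
pOH = 5.40, so pH = 14.00 − pOH = 8.60

pH = 8.60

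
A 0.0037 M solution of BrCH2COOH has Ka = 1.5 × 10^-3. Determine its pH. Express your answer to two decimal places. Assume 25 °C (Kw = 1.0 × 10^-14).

pH = 2.76

BrCH2COOH ⇌ BrCH2COO- + H+
Ka = x²/(0.0037 − x) = 1.5 × 10^-3
The 5% rule fails; solving x² + Ka·x − Ka·C₀ = 0 exactly:
x = [−0.0015 + √(0.0015² + 2.22e-05)]/2 = 1.72 × 10^-3 M
pH = −log(1.72 × 10^-3) = 2.76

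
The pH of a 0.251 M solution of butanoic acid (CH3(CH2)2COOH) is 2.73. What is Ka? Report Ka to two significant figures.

Ka = 1.4 × 10^-5

[H+] = 10^(-2.73) = 1.86 × 10^-3 M
At equilibrium [HA] = 0.251 − 1.86 × 10^-3 = 2.49 × 10^-1 M
Ka = [H+][A-]/[HA] = (1.86 × 10^-3)² / 2.49 × 10^-1 = 1.4 × 10^-5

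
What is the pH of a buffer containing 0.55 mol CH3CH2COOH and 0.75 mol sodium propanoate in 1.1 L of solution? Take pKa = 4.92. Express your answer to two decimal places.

pH = 5.05

Henderson–Hasselbalch: pH = pKa + log([CH3CH2COO-]/[CH3CH2COOH]) = 4.92 + log(0.75/0.55)
pH = 4.92 + (+0.135) = 5.05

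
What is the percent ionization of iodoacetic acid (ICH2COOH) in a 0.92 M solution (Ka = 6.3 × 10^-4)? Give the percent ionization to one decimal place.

2.6%

ICH2COOH ⇌ ICH2COO- + H+; let x = [H+] at equilibrium.
x ≈ √(Ka·C₀) = √(6.3 × 10^-4 × 0.92) = 2.41 × 10^-2 M
Fraction ionized = 2.41 × 10^-2 / 0.92 = 0.0262 → 2.6%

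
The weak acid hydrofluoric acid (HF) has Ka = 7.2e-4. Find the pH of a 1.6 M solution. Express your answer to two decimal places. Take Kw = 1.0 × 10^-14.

pH = 1.47

HF ⇌ F- + H+
Ka = [H+]²/(1.6 − [H+]) = 7.2 × 10^-4
Since Ka ≪ C₀, [H+] ≈ √(Ka·C₀) = 3.39 × 10^-2 M.
pH = −log(3.39 × 10^-2) = 1.47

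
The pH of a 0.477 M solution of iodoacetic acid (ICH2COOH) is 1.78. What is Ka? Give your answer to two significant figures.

[H+] = 10^(-1.78) = 1.66 × 10^-2 M
At equilibrium [HA] = 0.477 − 1.66 × 10^-2 = 4.60 × 10^-1 M
Ka = [H+][A-]/[HA] = (1.66 × 10^-2)² / 4.60 × 10^-1 = 6.0 × 10^-4

Ka = 6.0 × 10^-4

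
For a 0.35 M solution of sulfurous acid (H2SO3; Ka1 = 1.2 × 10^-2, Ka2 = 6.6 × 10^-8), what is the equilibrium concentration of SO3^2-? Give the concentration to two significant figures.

First ionization gives [H+] ≈ [HSO3-] = 5.91 × 10^-2 M.
Second step: Ka2 = [H+][SO3^2-]/[HSO3-] ≈ [SO3^2-] (since [H+] ≈ [HSO3-]).
So [SO3^2-] ≈ Ka2.

6.6 × 10^-8 M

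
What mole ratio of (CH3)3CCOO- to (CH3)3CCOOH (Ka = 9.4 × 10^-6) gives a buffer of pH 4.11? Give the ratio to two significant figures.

ratio = 0.12

pKa = -log(9.4 × 10^-6) = 5.027
pH = pKa + log(r) ⇒ log(r) = 4.11 − 5.027 = -0.917
r = [(CH3)3CCOO-]/[(CH3)3CCOOH] = 10^(-0.917) = 0.121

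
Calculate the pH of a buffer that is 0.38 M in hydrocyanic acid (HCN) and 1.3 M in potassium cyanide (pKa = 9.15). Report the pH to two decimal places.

pH = pKa + log([A⁻]/[HA]) = 9.15 + log(1.3/0.38)
pH = 9.15 + (+0.534) = 9.68

pH = 9.68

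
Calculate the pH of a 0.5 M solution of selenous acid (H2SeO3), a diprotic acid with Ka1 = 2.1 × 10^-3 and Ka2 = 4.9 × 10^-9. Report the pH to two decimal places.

pH = 1.50

Ka1 ≫ Ka2, so treat the first dissociation as the only significant source of H+.
Ka1 = x²/(0.5 − x) = 2.1 × 10^-3
Solving the quadratic: x = (−Ka1 + √(Ka1² + 4·Ka1·C₀))/2 = 3.14 × 10^-2 M
pH = −log(3.14 × 10^-2) = 1.50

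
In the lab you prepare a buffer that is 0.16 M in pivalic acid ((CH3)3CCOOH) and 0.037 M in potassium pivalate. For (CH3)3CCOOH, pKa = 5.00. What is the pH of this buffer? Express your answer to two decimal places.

pH = pKa + log([A⁻]/[HA]) = 5.00 + log(0.037/0.16)
pH = 5.00 + (-0.636) = 4.36

pH = 4.36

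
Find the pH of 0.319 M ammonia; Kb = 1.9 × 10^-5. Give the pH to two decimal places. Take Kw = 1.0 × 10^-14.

pH = 11.39

NH3 + H2O ⇌ NH4+ + OH-
Kb = x²/(0.319 − x) = 1.9 × 10^-5
Since Kb ≪ C₀, x ≈ √(Kb·C₀) = 2.46 × 10^-3 M.
pOH = 2.61, so pH = 14.00 − pOH = 11.39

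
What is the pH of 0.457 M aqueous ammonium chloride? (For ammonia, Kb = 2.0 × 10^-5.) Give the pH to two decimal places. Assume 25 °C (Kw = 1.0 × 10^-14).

pH = 4.82

NH4+ is the conjugate acid of the weak base NH3.
Ka = Kw/Kb = 1.0×10^-14 / 2.0 × 10^-5 = 5.00 × 10^-10
From the ICE table, Ka = [H+]²/(0.457 − [H+]) = 5.00 × 10^-10.
Assume [H+] ≪ 0.457: [H+] ≈ √(5.00 × 10^-10 × 0.457) = 1.51 × 10^-5 M
Check: 0.0033% ionized — well under 5%, approximation valid.
pH = −log[H+] = −log(1.51 × 10^-5) = 4.82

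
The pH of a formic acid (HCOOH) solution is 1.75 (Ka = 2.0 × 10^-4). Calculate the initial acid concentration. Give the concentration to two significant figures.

[H+] = 10^(-1.75) = 1.78 × 10^-2 M = x
Ka = x²/(C₀ − x) ⇒ C₀ = x + x²/Ka
C₀ = 1.78 × 10^-2 + (1.78 × 10^-2)²/(2.0 × 10^-4) = 1.60 M

C₀ = 1.6 M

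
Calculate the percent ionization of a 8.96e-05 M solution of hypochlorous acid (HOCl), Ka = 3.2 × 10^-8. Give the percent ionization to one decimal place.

HOCl ⇌ OCl- + H+; let x = [H+] at equilibrium.
x ≈ √(Ka·C₀) = √(3.2 × 10^-8 × 8.96e-05) = 1.69 × 10^-6 M
% ionization = x/C₀ × 100% = 1.69 × 10^-6/8.96e-05 × 100% = 1.9%

1.9%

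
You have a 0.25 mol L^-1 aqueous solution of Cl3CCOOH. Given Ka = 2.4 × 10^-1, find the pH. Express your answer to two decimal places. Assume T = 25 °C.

Cl3CCOOH ⇌ Cl3CCOO- + H+
Let x = [H+] at equilibrium. Ka = x²/(0.25 − x).
x is not negligible relative to C₀; solve x² + 0.24·x − 0.06 = 0.
x = [−0.24 + √(0.24² + 0.24)]/2 = 1.53 × 10^-1 M
pH = −log(1.53 × 10^-1) = 0.82

pH = 0.82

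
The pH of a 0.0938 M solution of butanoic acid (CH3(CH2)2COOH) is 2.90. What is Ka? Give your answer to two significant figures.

Ka = 1.7 × 10^-5

[H+] = 10^(-2.90) = 1.26 × 10^-3 M
At equilibrium [HA] = 0.0938 − 1.26 × 10^-3 = 9.25 × 10^-2 M
Ka = [H+][A-]/[HA] = (1.26 × 10^-3)² / 9.25 × 10^-2 = 1.7 × 10^-5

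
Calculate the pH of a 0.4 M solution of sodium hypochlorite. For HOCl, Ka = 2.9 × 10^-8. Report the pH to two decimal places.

OCl- is the conjugate base of the weak acid HOCl.
Kb = Kw/Ka = 1.0×10^-14 / 2.9 × 10^-8 = 3.45 × 10^-7
Kb = x²/(0.4 − x) = 3.45 × 10^-7
Assume x ≪ 0.4: x ≈ √(3.45 × 10^-7 × 0.4) = 3.71 × 10^-4 M
Check: 0.093% ionized — well under 5%, approximation valid.
pOH = 3.43, so pH = 14.00 − pOH = 10.57

pH = 10.57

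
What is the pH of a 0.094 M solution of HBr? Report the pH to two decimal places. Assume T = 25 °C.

HBr is a strong acid and dissociates completely, so [H+] = 0.094 M.
pH = -log(0.094) = 1.03

pH = 1.03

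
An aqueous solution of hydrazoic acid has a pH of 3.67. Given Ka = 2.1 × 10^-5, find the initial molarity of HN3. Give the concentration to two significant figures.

[H+] = 10^(-3.67) = 2.14 × 10^-4 M = x
Ka = x²/(C₀ − x) ⇒ C₀ = x + x²/Ka
C₀ = 2.14 × 10^-4 + (2.14 × 10^-4)²/(2.1 × 10^-5) = 2.39 × 10^-3 M

C₀ = 2.4 × 10^-3 M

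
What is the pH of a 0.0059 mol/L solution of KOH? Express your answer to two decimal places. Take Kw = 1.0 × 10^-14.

pH = 11.77

KOH is a strong base; [OH-] = 0.0059 M.
pOH = -log(0.0059) = 2.23
pH = 14.00 - 2.23 = 11.77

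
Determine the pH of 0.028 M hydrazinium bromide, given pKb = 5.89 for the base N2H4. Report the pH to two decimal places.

pH = 4.83

N2H5+ is the conjugate acid of the weak base N2H4.
Kb = 10^(−5.89) = 1.29 × 10^-6
Ka = Kw/Kb = 1.0×10^-14 / 1.29 × 10^-6 = 7.75 × 10^-9
Ka = [H+]²/(0.028 − [H+]) = 7.75 × 10^-9
Assume [H+] ≪ 0.028: [H+] ≈ √(7.75 × 10^-9 × 0.028) = 1.47 × 10^-5 M
pH = −log(1.47 × 10^-5) = 4.83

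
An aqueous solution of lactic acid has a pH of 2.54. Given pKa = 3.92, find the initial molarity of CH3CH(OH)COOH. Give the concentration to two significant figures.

C₀ = 7.2 × 10^-2 M

[H+] = 10^(-2.54) = 2.88 × 10^-3 M = x
Ka = 10^(−3.92) = 1.20 × 10^-4
Ka = x²/(C₀ − x) ⇒ C₀ = x + x²/Ka
C₀ = 2.88 × 10^-3 + (2.88 × 10^-3)²/(1.20 × 10^-4) = 7.20 × 10^-2 M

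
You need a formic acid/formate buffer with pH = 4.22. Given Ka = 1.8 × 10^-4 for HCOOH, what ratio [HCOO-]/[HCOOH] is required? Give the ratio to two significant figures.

ratio = 3.0

pKa = -log(1.8 × 10^-4) = 3.745
pH = pKa + log(r) ⇒ log(r) = 4.22 − 3.745 = +0.475
r = [HCOO-]/[HCOOH] = 10^(+0.475) = 2.99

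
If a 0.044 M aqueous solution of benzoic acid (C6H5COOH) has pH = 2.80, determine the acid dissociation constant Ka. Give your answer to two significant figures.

[H+] = 10^(-2.80) = 1.58 × 10^-3 M
At equilibrium [HA] = 0.044 − 1.58 × 10^-3 = 4.24 × 10^-2 M
Ka = [H+][A-]/[HA] = (1.58 × 10^-3)² / 4.24 × 10^-2 = 5.9 × 10^-5

Ka = 5.9 × 10^-5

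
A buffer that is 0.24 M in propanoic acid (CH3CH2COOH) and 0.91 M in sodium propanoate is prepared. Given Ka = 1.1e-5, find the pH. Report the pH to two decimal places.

pKa = −log(1.1 × 10^-5) = 4.959
Henderson–Hasselbalch: pH = pKa + log([CH3CH2COO-]/[CH3CH2COOH]) = 4.959 + log(0.91/0.24)
pH = 4.959 + (+0.579) = 5.54

pH = 5.54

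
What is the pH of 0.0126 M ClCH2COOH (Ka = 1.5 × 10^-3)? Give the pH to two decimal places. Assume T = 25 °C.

pH = 2.44

ClCH2COOH ⇌ ClCH2COO- + H+
From the ICE table, Ka = [H+]²/(0.0126 − [H+]) = 1.5 × 10^-3.
The 5% rule fails; solving [H+]² + Ka·[H+] − Ka·C₀ = 0 exactly:
[H+] = [−0.0015 + √(0.0015² + 7.56e-05)]/2 = 3.66 × 10^-3 M
pH = −log[H+] = −log(3.66 × 10^-3) = 2.44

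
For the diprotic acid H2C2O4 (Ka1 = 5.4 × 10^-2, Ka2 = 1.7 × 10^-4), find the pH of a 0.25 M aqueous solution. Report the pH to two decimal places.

Since Ka1 ≫ Ka2, the first ionization dominates [H+].
Ka1 = x²/(0.25 − x) = 5.4 × 10^-2
Solving the quadratic: x = (−Ka1 + √(Ka1² + 4·Ka1·C₀))/2 = 9.23 × 10^-2 M
pH = −log(9.23 × 10^-2) = 1.03

pH = 1.03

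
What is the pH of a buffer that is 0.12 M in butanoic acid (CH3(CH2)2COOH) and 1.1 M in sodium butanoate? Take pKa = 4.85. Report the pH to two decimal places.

Henderson–Hasselbalch: pH = pKa + log([CH3(CH2)2COO-]/[CH3(CH2)2COOH]) = 4.85 + log(1.1/0.12)
pH = 4.85 + (+0.962) = 5.81

pH = 5.81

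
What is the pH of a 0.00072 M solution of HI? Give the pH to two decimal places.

HI is a strong acid and dissociates completely, so [H+] = 0.00072 M.
pH = -log(0.00072) = 3.14

pH = 3.14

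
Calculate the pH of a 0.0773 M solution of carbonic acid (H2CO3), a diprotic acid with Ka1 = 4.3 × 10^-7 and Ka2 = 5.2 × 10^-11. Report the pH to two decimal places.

pH = 3.74

Since Ka1 ≫ Ka2, the first ionization dominates [H+].
Ka1 = x²/(0.0773 − x) = 4.3 × 10^-7
x ≈ √(4.3 × 10^-7 × 0.0773) = 1.82 × 10^-4 M
pH = −log(1.82 × 10^-4) = 3.74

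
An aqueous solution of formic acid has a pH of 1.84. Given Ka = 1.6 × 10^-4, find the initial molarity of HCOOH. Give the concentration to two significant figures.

C₀ = 1.3 M

[H+] = 10^(-1.84) = 1.45 × 10^-2 M = x
Ka = x²/(C₀ − x) ⇒ C₀ = x + x²/Ka
C₀ = 1.45 × 10^-2 + (1.45 × 10^-2)²/(1.6 × 10^-4) = 1.33 M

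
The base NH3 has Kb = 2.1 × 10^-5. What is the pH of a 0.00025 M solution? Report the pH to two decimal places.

NH3 + H2O ⇌ NH4+ + OH-
From the ICE table, Kb = x²/(0.00025 − x) = 2.1 × 10^-5.
The 5% rule fails; solving x² + Kb·x − Kb·C₀ = 0 exactly:
x = [−2.1e-05 + √(2.1e-05² + 2.1e-08)]/2 = 6.27 × 10^-5 M
pOH = 4.20, so pH = 14.00 − pOH = 9.80

pH = 9.80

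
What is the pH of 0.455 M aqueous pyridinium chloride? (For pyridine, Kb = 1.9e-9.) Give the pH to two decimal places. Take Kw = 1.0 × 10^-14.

C5H5NH+ is the conjugate acid of the weak base C5H5N.
Ka = Kw/Kb = 1.0×10^-14 / 1.9 × 10^-9 = 5.26 × 10^-6
Ka = x²/(0.455 − x) = 5.26 × 10^-6
Assume x ≪ 0.455: x ≈ √(5.26 × 10^-6 × 0.455) = 1.55 × 10^-3 M
Check: 0.34% ionized — well under 5%, approximation valid.
pH = −log(1.55 × 10^-3) = 2.81

pH = 2.81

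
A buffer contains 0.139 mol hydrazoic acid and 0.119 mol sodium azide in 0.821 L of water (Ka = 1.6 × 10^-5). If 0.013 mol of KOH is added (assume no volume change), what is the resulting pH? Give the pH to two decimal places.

pH = 4.82

After neutralization: n(HN3) = 0.126 mol, n(N3-) = 0.132 mol.
pKa = −log(1.6 × 10^-5) = 4.796
Henderson–Hasselbalch with mole ratio 0.132/0.126: pH = 4.796 + (+0.020)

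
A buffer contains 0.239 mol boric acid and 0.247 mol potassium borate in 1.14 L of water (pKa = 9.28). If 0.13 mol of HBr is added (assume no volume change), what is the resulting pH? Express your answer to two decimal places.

Added H+ converts B(OH)4- to B(OH)3: B(OH)3 → 0.369 mol, B(OH)4- → 0.117 mol.
pH = pKa + log([A⁻]/[HA]) = 9.28 + log(0.117/0.369) = 9.28 -0.499

pH = 8.78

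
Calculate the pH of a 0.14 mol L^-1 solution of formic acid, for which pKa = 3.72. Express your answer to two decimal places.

pH = 2.29

HCOOH ⇌ HCOO- + H+
Ka = 10^(−3.72) = 1.91 × 10^-4
Ka = [H+]²/(0.14 − [H+]) = 1.91 × 10^-4
Since Ka ≪ C₀, [H+] ≈ √(Ka·C₀) = 5.17 × 10^-3 M.
([H+]/C₀ = 3.7% < 5%, so the approximation holds.)
pH = −log[H+] = −log(5.17 × 10^-3) = 2.29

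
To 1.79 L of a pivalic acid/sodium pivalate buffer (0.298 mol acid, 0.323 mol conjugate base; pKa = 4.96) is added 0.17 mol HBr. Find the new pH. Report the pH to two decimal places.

Added H+ converts (CH3)3CCOO- to (CH3)3CCOOH: (CH3)3CCOOH → 0.468 mol, (CH3)3CCOO- → 0.153 mol.
Henderson–Hasselbalch with mole ratio 0.153/0.468: pH = 4.96 + (-0.486)

pH = 4.47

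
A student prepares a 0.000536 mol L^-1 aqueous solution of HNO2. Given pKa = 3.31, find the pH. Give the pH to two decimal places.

pH = 3.49

HNO2 ⇌ NO2- + H+
Ka = 10^(−3.31) = 4.90 × 10^-4
From the ICE table, Ka = x²/(0.000536 − x) = 4.90 × 10^-4.
x is not negligible relative to C₀; solve x² + 0.00049·x − 2.63e-07 = 0.
x = [−0.00049 + √(0.00049² + 1.05e-06)]/2 = 3.23 × 10^-4 M
pH = −log(3.23 × 10^-4) = 3.49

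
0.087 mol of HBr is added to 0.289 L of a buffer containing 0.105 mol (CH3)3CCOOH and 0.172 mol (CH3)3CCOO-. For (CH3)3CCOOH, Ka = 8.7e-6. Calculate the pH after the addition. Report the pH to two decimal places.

pH = 4.71

Added H+ converts (CH3)3CCOO- to (CH3)3CCOOH: (CH3)3CCOOH → 0.192 mol, (CH3)3CCOO- → 0.085 mol.
pKa = −log(8.7 × 10^-6) = 5.060
Henderson–Hasselbalch with mole ratio 0.085/0.192: pH = 5.060 + (-0.354)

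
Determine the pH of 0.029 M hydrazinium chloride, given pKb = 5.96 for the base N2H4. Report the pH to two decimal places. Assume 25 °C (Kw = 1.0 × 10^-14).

N2H5+ is the conjugate acid of the weak base N2H4.
Kb = 10^(−5.96) = 1.10 × 10^-6
Ka = Kw/Kb = 1.0×10^-14 / 1.10 × 10^-6 = 9.09 × 10^-9
Ka = x²/(0.029 − x) = 9.09 × 10^-9
Since Ka ≪ C₀, x ≈ √(Ka·C₀) = 1.62 × 10^-5 M.
pH = −log(1.62 × 10^-5) = 4.79

pH = 4.79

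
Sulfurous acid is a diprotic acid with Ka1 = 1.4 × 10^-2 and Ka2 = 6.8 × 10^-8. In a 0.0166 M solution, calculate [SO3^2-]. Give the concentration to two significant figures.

First ionization gives [H+] ≈ [HSO3-] = 9.77 × 10^-3 M.
Second step: Ka2 = [H+][SO3^2-]/[HSO3-] ≈ [SO3^2-] (since [H+] ≈ [HSO3-]).
So [SO3^2-] ≈ Ka2.

6.8 × 10^-8 M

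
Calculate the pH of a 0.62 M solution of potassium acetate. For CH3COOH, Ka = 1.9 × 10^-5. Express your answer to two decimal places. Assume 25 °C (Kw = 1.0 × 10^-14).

CH3COO- is the conjugate base of the weak acid CH3COOH.
Kb = Kw/Ka = 1.0×10^-14 / 1.9 × 10^-5 = 5.26 × 10^-10
From the ICE table, Kb = [OH-]²/(0.62 − [OH-]) = 5.26 × 10^-10.
Assume [OH-] ≪ 0.62: [OH-] ≈ √(5.26 × 10^-10 × 0.62) = 1.81 × 10^-5 M
Check: 0.0029% ionized — well under 5%, approximation valid.
pOH = −log(1.81 × 10^-5) = 4.74; pH = 14.00 − 4.74 = 9.26

pH = 9.26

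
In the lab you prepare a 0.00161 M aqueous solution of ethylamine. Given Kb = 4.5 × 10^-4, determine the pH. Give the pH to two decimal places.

C2H5NH2 + H2O ⇌ C2H5NH3+ + OH-
From the ICE table, Kb = x²/(0.00161 − x) = 4.5 × 10^-4.
The 5% rule fails; solving x² + Kb·x − Kb·C₀ = 0 exactly:
x = [−0.00045 + √(0.00045² + 2.9e-06)]/2 = 6.55 × 10^-4 M
pOH = 3.18, so pH = 14.00 − pOH = 10.82

pH = 10.82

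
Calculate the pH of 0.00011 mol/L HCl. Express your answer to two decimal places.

HCl is a strong acid and dissociates completely, so [H+] = 0.00011 M.
pH = -log(0.00011) = 3.96

pH = 3.96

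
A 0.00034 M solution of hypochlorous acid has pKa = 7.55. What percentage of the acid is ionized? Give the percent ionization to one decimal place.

0.9%

HOCl ⇌ OCl- + H+; let x = [H+] at equilibrium.
Ka = 10^(−7.55) = 2.82 × 10^-8
x ≈ √(Ka·C₀) = √(2.82 × 10^-8 × 0.00034) = 3.10 × 10^-6 M
Fraction ionized = 3.10 × 10^-6 / 0.00034 = 0.0091 → 0.9%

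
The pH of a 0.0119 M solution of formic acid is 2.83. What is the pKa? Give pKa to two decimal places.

[H+] = 10^(-2.83) = 1.48 × 10^-3 M
At equilibrium [HA] = 0.0119 − 1.48 × 10^-3 = 1.04 × 10^-2 M
Ka = [H+][A-]/[HA] = (1.48 × 10^-3)² / 1.04 × 10^-2 = 2.11 × 10^-4
pKa = -log(2.11 × 10^-4) = 3.68

pKa = 3.68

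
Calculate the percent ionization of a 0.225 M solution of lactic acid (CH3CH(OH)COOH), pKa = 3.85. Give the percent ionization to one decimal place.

2.5%

CH3CH(OH)COOH ⇌ CH3CH(OH)COO- + H+; let x = [H+] at equilibrium.
Ka = 10^(−3.85) = 1.41 × 10^-4
x ≈ √(Ka·C₀) = √(1.41 × 10^-4 × 0.225) = 5.63 × 10^-3 M
Fraction ionized = 5.63 × 10^-3 / 0.225 = 0.0250 → 2.5%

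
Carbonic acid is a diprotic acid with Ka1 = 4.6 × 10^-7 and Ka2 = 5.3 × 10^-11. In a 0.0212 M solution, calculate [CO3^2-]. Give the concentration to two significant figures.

5.3 × 10^-11 M

First ionization gives [H+] ≈ [HCO3-] = 9.88 × 10^-5 M.
Second step: Ka2 = [H+][CO3^2-]/[HCO3-] ≈ [CO3^2-] (since [H+] ≈ [HCO3-]).
So [CO3^2-] ≈ Ka2.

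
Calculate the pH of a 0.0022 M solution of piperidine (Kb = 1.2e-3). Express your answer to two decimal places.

pH = 11.05

C5H10NH + H2O ⇌ C5H10NH2+ + OH-
Kb = [OH-]²/(0.0022 − [OH-]) = 1.2 × 10^-3
Here C₀/Kb ≈ 1.83, so the small-[OH-] approximation fails. Use the quadratic:
[OH-] = (−Kb + √(Kb² + 4·Kb·C₀))/2 = 1.13 × 10^-3 M
pOH = −log(1.13 × 10^-3) = 2.95; pH = 14.00 − 2.95 = 11.05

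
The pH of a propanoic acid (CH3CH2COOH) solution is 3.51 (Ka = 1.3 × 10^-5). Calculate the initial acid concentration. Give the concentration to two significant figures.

C₀ = 7.7 × 10^-3 M

[H+] = 10^(-3.51) = 3.09 × 10^-4 M = x
Ka = x²/(C₀ − x) ⇒ C₀ = x + x²/Ka
C₀ = 3.09 × 10^-4 + (3.09 × 10^-4)²/(1.3 × 10^-5) = 7.65 × 10^-3 M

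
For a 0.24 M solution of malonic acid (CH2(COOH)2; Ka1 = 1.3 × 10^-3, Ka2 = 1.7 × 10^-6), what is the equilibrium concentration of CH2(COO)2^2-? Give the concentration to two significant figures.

First ionization gives [H+] ≈ [CH2(COOH)COO-] = 1.70 × 10^-2 M.
Second step: Ka2 = [H+][CH2(COO)2^2-]/[CH2(COOH)COO-] ≈ [CH2(COO)2^2-] (since [H+] ≈ [CH2(COOH)COO-]).
So [CH2(COO)2^2-] ≈ Ka2.

1.7 × 10^-6 M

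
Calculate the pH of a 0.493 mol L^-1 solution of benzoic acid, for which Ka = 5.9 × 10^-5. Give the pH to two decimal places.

C6H5COOH ⇌ C6H5COO- + H+
From the ICE table, Ka = [H+]²/(0.493 − [H+]) = 5.9 × 10^-5.
Since Ka ≪ C₀, [H+] ≈ √(Ka·C₀) = 5.39 × 10^-3 M.
pH = −log(5.39 × 10^-3) = 2.27

pH = 2.27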